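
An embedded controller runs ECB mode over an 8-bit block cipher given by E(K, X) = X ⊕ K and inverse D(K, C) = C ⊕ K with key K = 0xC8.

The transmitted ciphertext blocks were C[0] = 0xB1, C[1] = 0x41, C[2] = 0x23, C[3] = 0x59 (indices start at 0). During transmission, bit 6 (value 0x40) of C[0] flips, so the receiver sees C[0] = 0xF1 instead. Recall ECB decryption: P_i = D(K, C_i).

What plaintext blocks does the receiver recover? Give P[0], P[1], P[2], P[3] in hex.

P[0] = 0x39, P[1] = 0x89, P[2] = 0xEB, P[3] = 0x91

Only C[0] changed, to 0xF1. In ECB, a change in C_i affects only P_i. Decrypting the received ciphertext:
P[0]: D(K, 0xF1) = 0x39.
P[1]: D(K, 0x41) = 0x89.
P[2]: D(K, 0x23) = 0xEB.
P[3]: D(K, 0x59) = 0x91.
Blocks that differ from the original plaintext: P[0].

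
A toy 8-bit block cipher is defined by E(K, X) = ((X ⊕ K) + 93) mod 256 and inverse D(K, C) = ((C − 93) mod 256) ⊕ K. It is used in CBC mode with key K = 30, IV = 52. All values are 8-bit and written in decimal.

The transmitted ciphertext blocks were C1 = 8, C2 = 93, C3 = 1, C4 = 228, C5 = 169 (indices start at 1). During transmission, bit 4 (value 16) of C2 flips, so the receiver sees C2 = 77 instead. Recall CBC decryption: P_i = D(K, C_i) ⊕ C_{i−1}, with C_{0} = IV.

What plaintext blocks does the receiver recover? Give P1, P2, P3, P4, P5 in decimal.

Only C2 changed, to 77. In CBC, a change in C_i garbles P_i and flips the same bit in P_{i+1}. Decrypting the received ciphertext:
P1: D(K, 8) = 181; 181 ⊕ 52 = 129.
P2: D(K, 77) = 238; 238 ⊕ 8 = 230.
P3: D(K, 1) = 186; 186 ⊕ 77 = 247.
P4: D(K, 228) = 153; 153 ⊕ 1 = 152.
P5: D(K, 169) = 82; 82 ⊕ 228 = 182.
Blocks that differ from the original plaintext: P2, P3.

P1 = 129, P2 = 230, P3 = 247, P4 = 152, P5 = 182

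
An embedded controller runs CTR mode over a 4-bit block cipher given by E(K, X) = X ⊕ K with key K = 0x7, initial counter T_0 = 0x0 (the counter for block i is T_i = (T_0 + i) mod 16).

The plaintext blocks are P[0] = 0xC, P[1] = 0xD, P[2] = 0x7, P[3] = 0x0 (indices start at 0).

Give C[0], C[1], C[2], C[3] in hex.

CTR encryption: S_i = E(K, T_i) where T_i is the counter for block i; C_i = P_i ⊕ S_i.
C[0]: T = 0x0, S = E(K, T) = 0x7; 0xC ⊕ 0x7 = 0xB.
C[1]: T = 0x1, S = E(K, T) = 0x6; 0xD ⊕ 0x6 = 0xB.
C[2]: T = 0x2, S = E(K, T) = 0x5; 0x7 ⊕ 0x5 = 0x2.
C[3]: T = 0x3, S = E(K, T) = 0x4; 0x0 ⊕ 0x4 = 0x4.

C[0] = 0xB, C[1] = 0xB, C[2] = 0x2, C[3] = 0x4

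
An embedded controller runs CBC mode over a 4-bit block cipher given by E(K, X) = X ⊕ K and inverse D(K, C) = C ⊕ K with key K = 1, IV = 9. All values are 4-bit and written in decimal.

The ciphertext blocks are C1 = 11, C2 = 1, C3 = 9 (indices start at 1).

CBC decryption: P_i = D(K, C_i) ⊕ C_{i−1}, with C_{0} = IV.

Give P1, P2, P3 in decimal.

P1 = 3, P2 = 11, P3 = 9

P1: D(K, 11) = 10; 10 ⊕ 9 = 3.
P2: D(K, 1) = 0; 0 ⊕ 11 = 11.
P3: D(K, 9) = 8; 8 ⊕ 1 = 9.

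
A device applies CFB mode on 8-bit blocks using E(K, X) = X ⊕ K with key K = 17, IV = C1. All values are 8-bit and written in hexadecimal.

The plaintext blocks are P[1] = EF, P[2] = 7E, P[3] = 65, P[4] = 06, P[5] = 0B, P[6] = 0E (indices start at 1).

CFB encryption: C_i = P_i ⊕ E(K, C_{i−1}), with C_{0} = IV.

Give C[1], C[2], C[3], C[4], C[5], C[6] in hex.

C[1] = 39, C[2] = 50, C[3] = 22, C[4] = 33, C[5] = 2F, C[6] = 36

C[1]: E(K, C1) = D6; EF ⊕ D6 = 39.
C[2]: E(K, 39) = 2E; 7E ⊕ 2E = 50.
C[3]: E(K, 50) = 47; 65 ⊕ 47 = 22.
C[4]: E(K, 22) = 35; 06 ⊕ 35 = 33.
C[5]: E(K, 33) = 24; 0B ⊕ 24 = 2F.
C[6]: E(K, 2F) = 38; 0E ⊕ 38 = 36.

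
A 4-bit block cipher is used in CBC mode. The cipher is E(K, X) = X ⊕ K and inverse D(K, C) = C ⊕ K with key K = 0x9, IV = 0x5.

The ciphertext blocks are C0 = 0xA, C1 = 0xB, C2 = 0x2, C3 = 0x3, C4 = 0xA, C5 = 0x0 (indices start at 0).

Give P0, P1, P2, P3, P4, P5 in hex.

P0 = 0x6, P1 = 0x8, P2 = 0x0, P3 = 0x8, P4 = 0x0, P5 = 0x3

CBC decryption: P_i = D(K, C_i) ⊕ C_{i−1}, with C_{−1} = IV.
P0: D(K, 0xA) = 0x3; 0x3 ⊕ 0x5 = 0x6.
P1: D(K, 0xB) = 0x2; 0x2 ⊕ 0xA = 0x8.
P2: D(K, 0x2) = 0xB; 0xB ⊕ 0xB = 0x0.
P3: D(K, 0x3) = 0xA; 0xA ⊕ 0x2 = 0x8.
P4: D(K, 0xA) = 0x3; 0x3 ⊕ 0x3 = 0x0.
P5: D(K, 0x0) = 0x9; 0x9 ⊕ 0xA = 0x3.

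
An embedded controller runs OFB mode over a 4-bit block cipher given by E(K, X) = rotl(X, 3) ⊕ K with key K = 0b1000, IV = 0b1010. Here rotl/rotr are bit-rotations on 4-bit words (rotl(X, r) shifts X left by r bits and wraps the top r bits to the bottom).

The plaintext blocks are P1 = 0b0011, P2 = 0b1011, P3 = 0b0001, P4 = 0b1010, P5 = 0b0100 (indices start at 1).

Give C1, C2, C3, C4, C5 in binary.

OFB encryption: S_i = E(K, S_{i−1}) with S_{0} = IV; C_i = P_i ⊕ S_i.
C1: S = E(K, 0b1010) = 0b1101; 0b0011 ⊕ 0b1101 = 0b1110.
C2: S = E(K, 0b1101) = 0b0110; 0b1011 ⊕ 0b0110 = 0b1101.
C3: S = E(K, 0b0110) = 0b1011; 0b0001 ⊕ 0b1011 = 0b1010.
C4: S = E(K, 0b1011) = 0b0101; 0b1010 ⊕ 0b0101 = 0b1111.
C5: S = E(K, 0b0101) = 0b0010; 0b0100 ⊕ 0b0010 = 0b0110.

C1 = 0b1110, C2 = 0b1101, C3 = 0b1010, C4 = 0b1111, C5 = 0b0110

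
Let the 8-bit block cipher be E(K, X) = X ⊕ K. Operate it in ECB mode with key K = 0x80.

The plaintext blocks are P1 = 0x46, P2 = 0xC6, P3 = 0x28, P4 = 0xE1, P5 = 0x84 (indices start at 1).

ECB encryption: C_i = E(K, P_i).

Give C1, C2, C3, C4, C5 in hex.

C1 = 0xC6, C2 = 0x46, C3 = 0xA8, C4 = 0x61, C5 = 0x04

C1: E(K, 0x46) = 0xC6.
C2: E(K, 0xC6) = 0x46.
C3: E(K, 0x28) = 0xA8.
C4: E(K, 0xE1) = 0x61.
C5: E(K, 0x84) = 0x04.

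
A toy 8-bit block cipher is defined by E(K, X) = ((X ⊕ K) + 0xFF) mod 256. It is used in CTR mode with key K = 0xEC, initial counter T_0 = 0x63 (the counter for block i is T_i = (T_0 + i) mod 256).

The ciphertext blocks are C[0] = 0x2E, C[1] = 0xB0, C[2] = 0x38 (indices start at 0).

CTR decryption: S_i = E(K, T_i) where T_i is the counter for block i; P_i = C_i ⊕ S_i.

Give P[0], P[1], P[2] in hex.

P[0] = 0xA0, P[1] = 0x37, P[2] = 0xB0

P[0]: T = 0x63, S = E(K, T) = 0x8E; 0x2E ⊕ 0x8E = 0xA0.
P[1]: T = 0x64, S = E(K, T) = 0x87; 0xB0 ⊕ 0x87 = 0x37.
P[2]: T = 0x65, S = E(K, T) = 0x88; 0x38 ⊕ 0x88 = 0xB0.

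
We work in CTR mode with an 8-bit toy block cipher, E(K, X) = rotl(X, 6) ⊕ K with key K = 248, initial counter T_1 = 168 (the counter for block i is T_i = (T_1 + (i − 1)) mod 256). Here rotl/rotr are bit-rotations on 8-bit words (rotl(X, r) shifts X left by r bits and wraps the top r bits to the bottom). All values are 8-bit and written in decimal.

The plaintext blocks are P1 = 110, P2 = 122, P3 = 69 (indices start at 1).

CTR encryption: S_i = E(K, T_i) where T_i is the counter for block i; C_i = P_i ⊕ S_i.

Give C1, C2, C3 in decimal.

C1: T = 168, S = E(K, T) = 210; 110 ⊕ 210 = 188.
C2: T = 169, S = E(K, T) = 146; 122 ⊕ 146 = 232.
C3: T = 170, S = E(K, T) = 82; 69 ⊕ 82 = 23.

C1 = 188, C2 = 232, C3 = 23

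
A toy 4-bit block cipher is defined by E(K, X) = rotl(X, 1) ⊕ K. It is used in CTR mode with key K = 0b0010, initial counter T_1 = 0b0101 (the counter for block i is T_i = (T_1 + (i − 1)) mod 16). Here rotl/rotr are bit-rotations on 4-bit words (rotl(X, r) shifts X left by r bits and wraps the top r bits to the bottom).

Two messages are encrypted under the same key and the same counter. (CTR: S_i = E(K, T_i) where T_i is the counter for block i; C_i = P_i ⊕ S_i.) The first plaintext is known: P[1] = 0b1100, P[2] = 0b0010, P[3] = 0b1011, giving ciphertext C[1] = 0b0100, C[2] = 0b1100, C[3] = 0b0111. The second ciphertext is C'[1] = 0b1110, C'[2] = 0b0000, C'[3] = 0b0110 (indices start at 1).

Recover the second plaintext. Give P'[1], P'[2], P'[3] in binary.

In CTR with a reused counter, both messages share the same keystream S_i, so C_i ⊕ C'_i = P_i ⊕ P'_i and thus P'_i = P_i ⊕ C_i ⊕ C'_i.
P'[1]: 0b1100 ⊕ 0b0100 ⊕ 0b1110 = 0b0110.
P'[2]: 0b0010 ⊕ 0b1100 ⊕ 0b0000 = 0b1110.
P'[3]: 0b1011 ⊕ 0b0111 ⊕ 0b0110 = 0b1010.

P'[1] = 0b0110, P'[2] = 0b1110, P'[3] = 0b1010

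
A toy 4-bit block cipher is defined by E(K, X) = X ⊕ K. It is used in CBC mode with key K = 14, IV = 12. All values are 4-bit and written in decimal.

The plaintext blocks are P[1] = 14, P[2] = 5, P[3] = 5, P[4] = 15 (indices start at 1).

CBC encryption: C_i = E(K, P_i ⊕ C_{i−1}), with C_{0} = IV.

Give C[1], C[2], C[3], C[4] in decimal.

C[1]: P[1] ⊕ 12 = 2; E(K, 2) = 12.
C[2]: P[2] ⊕ 12 = 9; E(K, 9) = 7.
C[3]: P[3] ⊕ 7 = 2; E(K, 2) = 12.
C[4]: P[4] ⊕ 12 = 3; E(K, 3) = 13.

C[1] = 12, C[2] = 7, C[3] = 12, C[4] = 13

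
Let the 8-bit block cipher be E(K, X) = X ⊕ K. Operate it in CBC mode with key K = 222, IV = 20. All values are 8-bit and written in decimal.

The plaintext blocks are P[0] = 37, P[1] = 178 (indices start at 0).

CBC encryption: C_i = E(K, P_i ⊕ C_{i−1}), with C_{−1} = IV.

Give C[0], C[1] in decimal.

C[0] = 239, C[1] = 131

C[0]: P[0] ⊕ 20 = 49; E(K, 49) = 239.
C[1]: P[1] ⊕ 239 = 93; E(K, 93) = 131.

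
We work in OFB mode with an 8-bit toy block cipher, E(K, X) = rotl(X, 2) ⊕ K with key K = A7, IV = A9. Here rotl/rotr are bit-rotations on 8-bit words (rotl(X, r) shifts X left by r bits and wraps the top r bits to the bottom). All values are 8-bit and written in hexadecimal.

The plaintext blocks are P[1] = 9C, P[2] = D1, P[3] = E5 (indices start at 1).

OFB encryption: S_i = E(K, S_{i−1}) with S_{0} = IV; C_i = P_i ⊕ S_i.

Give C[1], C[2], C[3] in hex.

C[1] = 9D, C[2] = 72, C[3] = CC

C[1]: S = E(K, A9) = 01; 9C ⊕ 01 = 9D.
C[2]: S = E(K, 01) = A3; D1 ⊕ A3 = 72.
C[3]: S = E(K, A3) = 29; E5 ⊕ 29 = CC.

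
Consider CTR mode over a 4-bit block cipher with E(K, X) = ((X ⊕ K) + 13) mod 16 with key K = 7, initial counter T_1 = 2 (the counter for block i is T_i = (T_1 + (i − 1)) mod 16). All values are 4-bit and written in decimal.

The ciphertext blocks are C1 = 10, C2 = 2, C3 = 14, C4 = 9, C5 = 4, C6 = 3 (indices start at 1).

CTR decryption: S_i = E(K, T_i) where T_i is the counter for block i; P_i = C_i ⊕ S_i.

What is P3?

P3 = 14

P3: T = 4, S = E(K, T) = 0; 14 ⊕ 0 = 14.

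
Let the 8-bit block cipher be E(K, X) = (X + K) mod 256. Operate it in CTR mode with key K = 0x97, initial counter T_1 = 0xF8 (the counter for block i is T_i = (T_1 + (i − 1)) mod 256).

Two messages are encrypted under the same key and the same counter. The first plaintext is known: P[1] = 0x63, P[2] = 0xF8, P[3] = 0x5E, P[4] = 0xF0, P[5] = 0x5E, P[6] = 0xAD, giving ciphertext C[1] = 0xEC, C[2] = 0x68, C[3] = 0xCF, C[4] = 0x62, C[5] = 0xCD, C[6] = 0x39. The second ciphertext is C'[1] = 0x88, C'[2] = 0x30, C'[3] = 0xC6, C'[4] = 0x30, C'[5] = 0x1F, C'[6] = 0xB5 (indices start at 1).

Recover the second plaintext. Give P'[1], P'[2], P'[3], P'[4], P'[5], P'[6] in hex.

In CTR with a reused counter, both messages share the same keystream S_i, so C_i ⊕ C'_i = P_i ⊕ P'_i and thus P'_i = P_i ⊕ C_i ⊕ C'_i.
P'[1]: 0x63 ⊕ 0xEC ⊕ 0x88 = 0x07.
P'[2]: 0xF8 ⊕ 0x68 ⊕ 0x30 = 0xA0.
P'[3]: 0x5E ⊕ 0xCF ⊕ 0xC6 = 0x57.
P'[4]: 0xF0 ⊕ 0x62 ⊕ 0x30 = 0xA2.
P'[5]: 0x5E ⊕ 0xCD ⊕ 0x1F = 0x8C.
P'[6]: 0xAD ⊕ 0x39 ⊕ 0xB5 = 0x21.

P'[1] = 0x07, P'[2] = 0xA0, P'[3] = 0x57, P'[4] = 0xA2, P'[5] = 0x8C, P'[6] = 0x21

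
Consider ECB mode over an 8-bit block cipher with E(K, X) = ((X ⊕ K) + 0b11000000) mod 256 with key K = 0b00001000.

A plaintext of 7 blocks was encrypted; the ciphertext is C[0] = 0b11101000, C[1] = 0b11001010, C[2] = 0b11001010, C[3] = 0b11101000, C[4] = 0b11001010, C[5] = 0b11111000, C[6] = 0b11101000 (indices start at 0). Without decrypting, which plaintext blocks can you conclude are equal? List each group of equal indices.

P[0] = P[3] = P[6]; P[1] = P[2] = P[4]

ECB encrypts each block independently with the same key, so equal ciphertext blocks imply equal plaintext blocks.
C[0] = C[3] = C[6] = 0b11101000, so P[0] = P[3] = P[6].
C[1] = C[2] = C[4] = 0b11001010, so P[1] = P[2] = P[4].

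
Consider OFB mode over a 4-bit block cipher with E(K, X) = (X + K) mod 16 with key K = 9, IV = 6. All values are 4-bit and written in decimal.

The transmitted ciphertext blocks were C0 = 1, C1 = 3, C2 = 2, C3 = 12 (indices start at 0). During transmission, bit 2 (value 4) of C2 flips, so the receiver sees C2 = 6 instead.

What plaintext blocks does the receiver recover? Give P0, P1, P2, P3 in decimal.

P0 = 14, P1 = 11, P2 = 7, P3 = 6

OFB decryption: S_i = E(K, S_{i−1}) with S_{−1} = IV; P_i = C_i ⊕ S_i.
Only C2 changed, to 6. In OFB, a change in C_i flips the same bit in P_i only; the keystream is unaffected. Decrypting the received ciphertext:
P0: S = E(K, 6) = 15; 1 ⊕ 15 = 14.
P1: S = E(K, 15) = 8; 3 ⊕ 8 = 11.
P2: S = E(K, 8) = 1; 6 ⊕ 1 = 7.
P3: S = E(K, 1) = 10; 12 ⊕ 10 = 6.
Blocks that differ from the original plaintext: P2.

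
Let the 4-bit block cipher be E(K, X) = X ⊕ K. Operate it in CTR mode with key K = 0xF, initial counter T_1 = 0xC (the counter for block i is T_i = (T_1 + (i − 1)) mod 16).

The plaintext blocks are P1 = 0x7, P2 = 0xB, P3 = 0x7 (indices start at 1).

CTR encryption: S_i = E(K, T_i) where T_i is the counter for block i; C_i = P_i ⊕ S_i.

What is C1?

C1 = 0x4

C1: T = 0xC, S = E(K, T) = 0x3; 0x7 ⊕ 0x3 = 0x4.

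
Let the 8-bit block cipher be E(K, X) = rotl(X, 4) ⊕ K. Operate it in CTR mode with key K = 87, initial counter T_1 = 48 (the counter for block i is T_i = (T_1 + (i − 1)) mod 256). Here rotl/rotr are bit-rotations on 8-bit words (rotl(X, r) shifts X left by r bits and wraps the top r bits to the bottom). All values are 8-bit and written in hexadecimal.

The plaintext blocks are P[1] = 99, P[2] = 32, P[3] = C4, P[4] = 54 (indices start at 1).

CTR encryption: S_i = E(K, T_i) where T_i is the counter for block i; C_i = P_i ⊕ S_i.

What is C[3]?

C[3] = E7

C[1]: T = 48, S = E(K, T) = 03; 99 ⊕ 03 = 9A.
C[2]: T = 49, S = E(K, T) = 13; 32 ⊕ 13 = 21.
C[3]: T = 4A, S = E(K, T) = 23; C4 ⊕ 23 = E7.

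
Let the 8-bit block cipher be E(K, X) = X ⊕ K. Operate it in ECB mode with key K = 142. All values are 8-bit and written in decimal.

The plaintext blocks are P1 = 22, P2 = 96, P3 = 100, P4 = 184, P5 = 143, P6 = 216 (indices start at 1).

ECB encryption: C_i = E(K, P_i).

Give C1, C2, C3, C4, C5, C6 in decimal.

C1: E(K, 22) = 152.
C2: E(K, 96) = 238.
C3: E(K, 100) = 234.
C4: E(K, 184) = 54.
C5: E(K, 143) = 1.
C6: E(K, 216) = 86.

C1 = 152, C2 = 238, C3 = 234, C4 = 54, C5 = 1, C6 = 86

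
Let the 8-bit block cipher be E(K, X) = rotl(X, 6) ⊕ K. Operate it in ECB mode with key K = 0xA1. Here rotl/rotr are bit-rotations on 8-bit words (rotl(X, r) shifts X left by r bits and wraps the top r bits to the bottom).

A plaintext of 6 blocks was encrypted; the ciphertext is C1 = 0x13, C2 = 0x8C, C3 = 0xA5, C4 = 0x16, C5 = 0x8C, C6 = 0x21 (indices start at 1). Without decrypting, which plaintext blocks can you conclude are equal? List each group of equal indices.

ECB encrypts each block independently with the same key, so equal ciphertext blocks imply equal plaintext blocks.
C2 = C5 = 0x8C, so P2 = P5.

P2 = P5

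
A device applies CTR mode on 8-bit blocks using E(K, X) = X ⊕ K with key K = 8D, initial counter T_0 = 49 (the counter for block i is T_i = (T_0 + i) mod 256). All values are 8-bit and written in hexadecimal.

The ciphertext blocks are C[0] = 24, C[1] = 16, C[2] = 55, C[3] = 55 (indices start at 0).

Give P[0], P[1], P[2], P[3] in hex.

P[0] = E0, P[1] = D1, P[2] = 93, P[3] = 94

CTR decryption: S_i = E(K, T_i) where T_i is the counter for block i; P_i = C_i ⊕ S_i.
P[0]: T = 49, S = E(K, T) = C4; 24 ⊕ C4 = E0.
P[1]: T = 4A, S = E(K, T) = C7; 16 ⊕ C7 = D1.
P[2]: T = 4B, S = E(K, T) = C6; 55 ⊕ C6 = 93.
P[3]: T = 4C, S = E(K, T) = C1; 55 ⊕ C1 = 94.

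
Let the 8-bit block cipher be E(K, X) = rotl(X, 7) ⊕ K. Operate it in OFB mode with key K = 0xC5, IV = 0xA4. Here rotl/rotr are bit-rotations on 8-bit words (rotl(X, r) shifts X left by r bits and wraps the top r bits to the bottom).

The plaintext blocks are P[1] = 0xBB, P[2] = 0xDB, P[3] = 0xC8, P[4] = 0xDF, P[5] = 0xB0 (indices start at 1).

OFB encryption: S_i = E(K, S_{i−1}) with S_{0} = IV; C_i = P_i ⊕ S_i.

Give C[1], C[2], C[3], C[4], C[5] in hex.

C[1] = 0x2C, C[2] = 0xD5, C[3] = 0x0A, C[4] = 0x7B, C[5] = 0x27

C[1]: S = E(K, 0xA4) = 0x97; 0xBB ⊕ 0x97 = 0x2C.
C[2]: S = E(K, 0x97) = 0x0E; 0xDB ⊕ 0x0E = 0xD5.
C[3]: S = E(K, 0x0E) = 0xC2; 0xC8 ⊕ 0xC2 = 0x0A.
C[4]: S = E(K, 0xC2) = 0xA4; 0xDF ⊕ 0xA4 = 0x7B.
C[5]: S = E(K, 0xA4) = 0x97; 0xB0 ⊕ 0x97 = 0x27.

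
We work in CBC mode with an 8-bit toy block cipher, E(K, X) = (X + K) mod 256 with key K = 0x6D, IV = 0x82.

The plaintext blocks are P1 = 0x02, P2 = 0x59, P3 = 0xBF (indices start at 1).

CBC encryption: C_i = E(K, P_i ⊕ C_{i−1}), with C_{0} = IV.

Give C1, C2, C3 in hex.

C1: P1 ⊕ 0x82 = 0x80; E(K, 0x80) = 0xED.
C2: P2 ⊕ 0xED = 0xB4; E(K, 0xB4) = 0x21.
C3: P3 ⊕ 0x21 = 0x9E; E(K, 0x9E) = 0x0B.

C1 = 0xED, C2 = 0x21, C3 = 0x0B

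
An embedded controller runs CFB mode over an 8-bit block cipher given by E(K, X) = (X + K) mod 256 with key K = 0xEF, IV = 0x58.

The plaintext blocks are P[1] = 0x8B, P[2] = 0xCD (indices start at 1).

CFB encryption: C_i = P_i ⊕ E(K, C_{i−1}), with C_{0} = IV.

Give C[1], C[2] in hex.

C[1]: E(K, 0x58) = 0x47; 0x8B ⊕ 0x47 = 0xCC.
C[2]: E(K, 0xCC) = 0xBB; 0xCD ⊕ 0xBB = 0x76.

C[1] = 0xCC, C[2] = 0x76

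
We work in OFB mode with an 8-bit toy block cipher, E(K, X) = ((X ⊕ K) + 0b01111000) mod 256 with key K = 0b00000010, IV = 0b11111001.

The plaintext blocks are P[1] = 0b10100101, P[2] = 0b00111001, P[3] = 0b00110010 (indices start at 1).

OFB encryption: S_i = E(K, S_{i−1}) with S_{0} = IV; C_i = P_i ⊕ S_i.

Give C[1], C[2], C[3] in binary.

C[1] = 0b11010110, C[2] = 0b11010000, C[3] = 0b01010001

C[1]: S = E(K, 0b11111001) = 0b01110011; 0b10100101 ⊕ 0b01110011 = 0b11010110.
C[2]: S = E(K, 0b01110011) = 0b11101001; 0b00111001 ⊕ 0b11101001 = 0b11010000.
C[3]: S = E(K, 0b11101001) = 0b01100011; 0b00110010 ⊕ 0b01100011 = 0b01010001.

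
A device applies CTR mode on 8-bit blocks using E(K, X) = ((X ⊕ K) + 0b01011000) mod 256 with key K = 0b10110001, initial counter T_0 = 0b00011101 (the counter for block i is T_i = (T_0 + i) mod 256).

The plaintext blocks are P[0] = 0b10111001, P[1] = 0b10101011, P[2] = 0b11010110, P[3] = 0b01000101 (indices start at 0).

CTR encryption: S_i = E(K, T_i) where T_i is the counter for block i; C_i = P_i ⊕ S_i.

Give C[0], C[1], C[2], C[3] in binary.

C[0]: T = 0b00011101, S = E(K, T) = 0b00000100; 0b10111001 ⊕ 0b00000100 = 0b10111101.
C[1]: T = 0b00011110, S = E(K, T) = 0b00000111; 0b10101011 ⊕ 0b00000111 = 0b10101100.
C[2]: T = 0b00011111, S = E(K, T) = 0b00000110; 0b11010110 ⊕ 0b00000110 = 0b11010000.
C[3]: T = 0b00100000, S = E(K, T) = 0b11101001; 0b01000101 ⊕ 0b11101001 = 0b10101100.

C[0] = 0b10111101, C[1] = 0b10101100, C[2] = 0b11010000, C[3] = 0b10101100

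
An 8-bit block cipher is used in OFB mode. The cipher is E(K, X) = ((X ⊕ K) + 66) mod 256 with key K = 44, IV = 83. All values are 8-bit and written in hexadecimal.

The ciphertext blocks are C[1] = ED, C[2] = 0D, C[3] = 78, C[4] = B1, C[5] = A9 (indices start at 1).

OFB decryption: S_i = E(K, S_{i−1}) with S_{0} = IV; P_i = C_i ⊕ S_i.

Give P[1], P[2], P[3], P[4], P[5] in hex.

P[1]: S = E(K, 83) = 2D; ED ⊕ 2D = C0.
P[2]: S = E(K, 2D) = CF; 0D ⊕ CF = C2.
P[3]: S = E(K, CF) = F1; 78 ⊕ F1 = 89.
P[4]: S = E(K, F1) = 1B; B1 ⊕ 1B = AA.
P[5]: S = E(K, 1B) = C5; A9 ⊕ C5 = 6C.

P[1] = C0, P[2] = C2, P[3] = 89, P[4] = AA, P[5] = 6C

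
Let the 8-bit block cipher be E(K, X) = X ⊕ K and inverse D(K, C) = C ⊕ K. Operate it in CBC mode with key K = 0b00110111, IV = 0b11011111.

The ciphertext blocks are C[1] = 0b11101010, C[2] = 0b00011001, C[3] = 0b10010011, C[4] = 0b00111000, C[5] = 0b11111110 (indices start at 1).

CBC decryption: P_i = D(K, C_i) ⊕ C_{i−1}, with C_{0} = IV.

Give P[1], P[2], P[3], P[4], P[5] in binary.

P[1]: D(K, 0b11101010) = 0b11011101; 0b11011101 ⊕ 0b11011111 = 0b00000010.
P[2]: D(K, 0b00011001) = 0b00101110; 0b00101110 ⊕ 0b11101010 = 0b11000100.
P[3]: D(K, 0b10010011) = 0b10100100; 0b10100100 ⊕ 0b00011001 = 0b10111101.
P[4]: D(K, 0b00111000) = 0b00001111; 0b00001111 ⊕ 0b10010011 = 0b10011100.
P[5]: D(K, 0b11111110) = 0b11001001; 0b11001001 ⊕ 0b00111000 = 0b11110001.

P[1] = 0b00000010, P[2] = 0b11000100, P[3] = 0b10111101, P[4] = 0b10011100, P[5] = 0b11110001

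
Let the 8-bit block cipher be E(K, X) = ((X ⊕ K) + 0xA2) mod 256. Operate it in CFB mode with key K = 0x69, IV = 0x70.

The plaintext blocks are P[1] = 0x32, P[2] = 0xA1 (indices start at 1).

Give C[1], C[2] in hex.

C[1] = 0x89, C[2] = 0x23

CFB encryption: C_i = P_i ⊕ E(K, C_{i−1}), with C_{0} = IV.
C[1]: E(K, 0x70) = 0xBB; 0x32 ⊕ 0xBB = 0x89.
C[2]: E(K, 0x89) = 0x82; 0xA1 ⊕ 0x82 = 0x23.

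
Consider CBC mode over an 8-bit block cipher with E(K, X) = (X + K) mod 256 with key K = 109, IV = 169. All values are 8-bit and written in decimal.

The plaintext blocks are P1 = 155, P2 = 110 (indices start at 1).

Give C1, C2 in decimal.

C1 = 159, C2 = 94

CBC encryption: C_i = E(K, P_i ⊕ C_{i−1}), with C_{0} = IV.
C1: P1 ⊕ 169 = 50; E(K, 50) = 159.
C2: P2 ⊕ 159 = 241; E(K, 241) = 94.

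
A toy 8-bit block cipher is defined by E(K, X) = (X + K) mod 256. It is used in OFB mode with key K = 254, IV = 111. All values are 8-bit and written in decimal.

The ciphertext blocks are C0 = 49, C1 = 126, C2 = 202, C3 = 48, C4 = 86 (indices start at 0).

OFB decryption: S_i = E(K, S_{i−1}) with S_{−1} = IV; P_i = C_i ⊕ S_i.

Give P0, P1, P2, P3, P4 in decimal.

P0: S = E(K, 111) = 109; 49 ⊕ 109 = 92.
P1: S = E(K, 109) = 107; 126 ⊕ 107 = 21.
P2: S = E(K, 107) = 105; 202 ⊕ 105 = 163.
P3: S = E(K, 105) = 103; 48 ⊕ 103 = 87.
P4: S = E(K, 103) = 101; 86 ⊕ 101 = 51.

P0 = 92, P1 = 21, P2 = 163, P3 = 87, P4 = 51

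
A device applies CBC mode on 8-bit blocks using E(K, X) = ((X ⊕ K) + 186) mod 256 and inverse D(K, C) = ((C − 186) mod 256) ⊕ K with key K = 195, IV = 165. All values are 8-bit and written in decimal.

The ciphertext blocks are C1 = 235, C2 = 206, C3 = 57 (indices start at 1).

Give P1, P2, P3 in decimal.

CBC decryption: P_i = D(K, C_i) ⊕ C_{i−1}, with C_{0} = IV.
P1: D(K, 235) = 242; 242 ⊕ 165 = 87.
P2: D(K, 206) = 215; 215 ⊕ 235 = 60.
P3: D(K, 57) = 188; 188 ⊕ 206 = 114.

P1 = 87, P2 = 60, P3 = 114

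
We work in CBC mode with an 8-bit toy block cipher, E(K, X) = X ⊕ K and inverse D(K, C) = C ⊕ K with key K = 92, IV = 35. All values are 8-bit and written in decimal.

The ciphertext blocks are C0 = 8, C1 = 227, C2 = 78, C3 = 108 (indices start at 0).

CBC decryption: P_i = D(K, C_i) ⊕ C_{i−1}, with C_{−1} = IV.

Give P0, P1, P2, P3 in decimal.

P0: D(K, 8) = 84; 84 ⊕ 35 = 119.
P1: D(K, 227) = 191; 191 ⊕ 8 = 183.
P2: D(K, 78) = 18; 18 ⊕ 227 = 241.
P3: D(K, 108) = 48; 48 ⊕ 78 = 126.

P0 = 119, P1 = 183, P2 = 241, P3 = 126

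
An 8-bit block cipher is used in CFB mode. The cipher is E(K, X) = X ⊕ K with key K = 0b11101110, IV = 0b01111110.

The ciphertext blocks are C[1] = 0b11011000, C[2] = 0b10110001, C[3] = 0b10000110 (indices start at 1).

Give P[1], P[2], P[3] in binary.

CFB decryption: P_i = C_i ⊕ E(K, C_{i−1}), with C_{0} = IV.
P[1]: E(K, 0b01111110) = 0b10010000; 0b11011000 ⊕ 0b10010000 = 0b01001000.
P[2]: E(K, 0b11011000) = 0b00110110; 0b10110001 ⊕ 0b00110110 = 0b10000111.
P[3]: E(K, 0b10110001) = 0b01011111; 0b10000110 ⊕ 0b01011111 = 0b11011001.

P[1] = 0b01001000, P[2] = 0b10000111, P[3] = 0b11011001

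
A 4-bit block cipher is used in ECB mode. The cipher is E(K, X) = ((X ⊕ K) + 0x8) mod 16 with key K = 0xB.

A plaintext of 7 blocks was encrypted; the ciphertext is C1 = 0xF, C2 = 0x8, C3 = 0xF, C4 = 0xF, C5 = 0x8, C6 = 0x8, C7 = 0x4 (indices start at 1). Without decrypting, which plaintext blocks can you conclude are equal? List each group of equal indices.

P1 = P3 = P4; P2 = P5 = P6

ECB encrypts each block independently with the same key, so equal ciphertext blocks imply equal plaintext blocks.
C1 = C3 = C4 = 0xF, so P1 = P3 = P4.
C2 = C5 = C6 = 0x8, so P2 = P5 = P6.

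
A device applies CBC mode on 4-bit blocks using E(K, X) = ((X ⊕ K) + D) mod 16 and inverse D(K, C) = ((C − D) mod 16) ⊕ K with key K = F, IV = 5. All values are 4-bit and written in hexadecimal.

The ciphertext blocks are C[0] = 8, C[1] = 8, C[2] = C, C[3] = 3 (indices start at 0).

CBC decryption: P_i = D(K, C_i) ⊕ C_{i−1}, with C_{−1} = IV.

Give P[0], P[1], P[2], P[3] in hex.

P[0] = 1, P[1] = C, P[2] = 8, P[3] = 5

P[0]: D(K, 8) = 4; 4 ⊕ 5 = 1.
P[1]: D(K, 8) = 4; 4 ⊕ 8 = C.
P[2]: D(K, C) = 0; 0 ⊕ 8 = 8.
P[3]: D(K, 3) = 9; 9 ⊕ C = 5.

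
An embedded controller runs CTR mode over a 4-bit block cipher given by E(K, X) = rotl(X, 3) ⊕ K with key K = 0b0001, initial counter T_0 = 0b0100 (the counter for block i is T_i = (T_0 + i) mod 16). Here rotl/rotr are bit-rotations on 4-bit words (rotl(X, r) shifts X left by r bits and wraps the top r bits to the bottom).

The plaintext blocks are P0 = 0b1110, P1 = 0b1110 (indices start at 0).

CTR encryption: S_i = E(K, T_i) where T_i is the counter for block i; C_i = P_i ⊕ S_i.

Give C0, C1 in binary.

C0: T = 0b0100, S = E(K, T) = 0b0011; 0b1110 ⊕ 0b0011 = 0b1101.
C1: T = 0b0101, S = E(K, T) = 0b1011; 0b1110 ⊕ 0b1011 = 0b0101.

C0 = 0b1101, C1 = 0b0101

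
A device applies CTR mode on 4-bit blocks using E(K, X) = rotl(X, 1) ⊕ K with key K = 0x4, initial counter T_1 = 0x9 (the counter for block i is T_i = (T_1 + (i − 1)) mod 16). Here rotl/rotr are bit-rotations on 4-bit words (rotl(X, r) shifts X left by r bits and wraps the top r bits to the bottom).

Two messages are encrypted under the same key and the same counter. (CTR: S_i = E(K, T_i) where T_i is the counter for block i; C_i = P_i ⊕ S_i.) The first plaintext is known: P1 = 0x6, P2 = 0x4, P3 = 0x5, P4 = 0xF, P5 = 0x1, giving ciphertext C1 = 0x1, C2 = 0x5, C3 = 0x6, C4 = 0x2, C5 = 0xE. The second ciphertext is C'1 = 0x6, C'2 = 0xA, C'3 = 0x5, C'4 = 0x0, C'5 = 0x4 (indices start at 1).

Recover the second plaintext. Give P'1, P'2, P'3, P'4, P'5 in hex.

P'1 = 0x1, P'2 = 0xB, P'3 = 0x6, P'4 = 0xD, P'5 = 0xB

In CTR with a reused counter, both messages share the same keystream S_i, so C_i ⊕ C'_i = P_i ⊕ P'_i and thus P'_i = P_i ⊕ C_i ⊕ C'_i.
P'1: 0x6 ⊕ 0x1 ⊕ 0x6 = 0x1.
P'2: 0x4 ⊕ 0x5 ⊕ 0xA = 0xB.
P'3: 0x5 ⊕ 0x6 ⊕ 0x5 = 0x6.
P'4: 0xF ⊕ 0x2 ⊕ 0x0 = 0xD.
P'5: 0x1 ⊕ 0xE ⊕ 0x4 = 0xB.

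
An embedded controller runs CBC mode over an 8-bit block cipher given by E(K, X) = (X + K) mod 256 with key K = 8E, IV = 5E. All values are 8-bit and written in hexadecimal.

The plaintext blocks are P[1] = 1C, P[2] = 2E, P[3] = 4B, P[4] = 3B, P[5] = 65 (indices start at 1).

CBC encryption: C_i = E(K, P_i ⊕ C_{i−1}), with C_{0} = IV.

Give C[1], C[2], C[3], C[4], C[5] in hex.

C[1]: P[1] ⊕ 5E = 42; E(K, 42) = D0.
C[2]: P[2] ⊕ D0 = FE; E(K, FE) = 8C.
C[3]: P[3] ⊕ 8C = C7; E(K, C7) = 55.
C[4]: P[4] ⊕ 55 = 6E; E(K, 6E) = FC.
C[5]: P[5] ⊕ FC = 99; E(K, 99) = 27.

C[1] = D0, C[2] = 8C, C[3] = 55, C[4] = FC, C[5] = 27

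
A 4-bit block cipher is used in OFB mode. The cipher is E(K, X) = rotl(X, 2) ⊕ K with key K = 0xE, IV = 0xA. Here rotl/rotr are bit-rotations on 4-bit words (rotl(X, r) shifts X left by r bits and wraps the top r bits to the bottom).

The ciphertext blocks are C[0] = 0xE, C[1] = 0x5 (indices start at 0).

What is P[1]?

OFB decryption: S_i = E(K, S_{i−1}) with S_{−1} = IV; P_i = C_i ⊕ S_i.
P[0]: S = E(K, 0xA) = 0x4; 0xE ⊕ 0x4 = 0xA.
P[1]: S = E(K, 0x4) = 0xF; 0x5 ⊕ 0xF = 0xA.

P[1] = 0xA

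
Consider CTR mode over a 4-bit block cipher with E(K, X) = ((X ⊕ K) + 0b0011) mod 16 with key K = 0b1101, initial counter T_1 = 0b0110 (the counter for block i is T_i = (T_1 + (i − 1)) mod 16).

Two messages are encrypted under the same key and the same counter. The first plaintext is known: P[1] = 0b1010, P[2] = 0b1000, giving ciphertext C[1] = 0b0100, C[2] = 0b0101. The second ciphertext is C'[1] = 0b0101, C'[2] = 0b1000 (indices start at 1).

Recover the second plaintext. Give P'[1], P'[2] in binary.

P'[1] = 0b1011, P'[2] = 0b0101

In CTR with a reused counter, both messages share the same keystream S_i, so C_i ⊕ C'_i = P_i ⊕ P'_i and thus P'_i = P_i ⊕ C_i ⊕ C'_i.
P'[1]: 0b1010 ⊕ 0b0100 ⊕ 0b0101 = 0b1011.
P'[2]: 0b1000 ⊕ 0b0101 ⊕ 0b1000 = 0b0101.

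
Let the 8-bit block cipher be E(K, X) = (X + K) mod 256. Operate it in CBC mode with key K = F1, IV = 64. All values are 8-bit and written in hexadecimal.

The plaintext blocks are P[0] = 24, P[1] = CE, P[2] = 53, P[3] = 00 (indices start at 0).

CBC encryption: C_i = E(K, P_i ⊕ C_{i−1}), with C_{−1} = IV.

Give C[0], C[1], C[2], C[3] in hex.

C[0]: P[0] ⊕ 64 = 40; E(K, 40) = 31.
C[1]: P[1] ⊕ 31 = FF; E(K, FF) = F0.
C[2]: P[2] ⊕ F0 = A3; E(K, A3) = 94.
C[3]: P[3] ⊕ 94 = 94; E(K, 94) = 85.

C[0] = 31, C[1] = F0, C[2] = 94, C[3] = 85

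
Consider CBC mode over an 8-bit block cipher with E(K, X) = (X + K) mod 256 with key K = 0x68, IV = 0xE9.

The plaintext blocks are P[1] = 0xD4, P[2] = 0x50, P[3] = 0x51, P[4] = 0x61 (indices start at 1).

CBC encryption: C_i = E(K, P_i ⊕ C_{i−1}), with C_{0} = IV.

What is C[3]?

C[3] = 0x74

C[1]: P[1] ⊕ 0xE9 = 0x3D; E(K, 0x3D) = 0xA5.
C[2]: P[2] ⊕ 0xA5 = 0xF5; E(K, 0xF5) = 0x5D.
C[3]: P[3] ⊕ 0x5D = 0x0C; E(K, 0x0C) = 0x74.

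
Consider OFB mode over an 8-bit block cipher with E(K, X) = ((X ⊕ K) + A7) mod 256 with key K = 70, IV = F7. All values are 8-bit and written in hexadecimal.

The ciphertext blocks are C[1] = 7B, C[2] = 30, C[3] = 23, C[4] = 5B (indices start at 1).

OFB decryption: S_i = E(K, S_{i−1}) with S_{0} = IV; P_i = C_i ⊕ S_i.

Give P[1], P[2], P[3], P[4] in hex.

P[1] = 55, P[2] = 35, P[3] = 3F, P[4] = 48

P[1]: S = E(K, F7) = 2E; 7B ⊕ 2E = 55.
P[2]: S = E(K, 2E) = 05; 30 ⊕ 05 = 35.
P[3]: S = E(K, 05) = 1C; 23 ⊕ 1C = 3F.
P[4]: S = E(K, 1C) = 13; 5B ⊕ 13 = 48.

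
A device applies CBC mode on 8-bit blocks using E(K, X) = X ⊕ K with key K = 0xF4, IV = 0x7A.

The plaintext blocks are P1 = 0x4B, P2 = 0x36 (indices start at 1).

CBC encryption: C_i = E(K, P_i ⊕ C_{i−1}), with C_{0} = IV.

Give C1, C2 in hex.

C1: P1 ⊕ 0x7A = 0x31; E(K, 0x31) = 0xC5.
C2: P2 ⊕ 0xC5 = 0xF3; E(K, 0xF3) = 0x07.

C1 = 0xC5, C2 = 0x07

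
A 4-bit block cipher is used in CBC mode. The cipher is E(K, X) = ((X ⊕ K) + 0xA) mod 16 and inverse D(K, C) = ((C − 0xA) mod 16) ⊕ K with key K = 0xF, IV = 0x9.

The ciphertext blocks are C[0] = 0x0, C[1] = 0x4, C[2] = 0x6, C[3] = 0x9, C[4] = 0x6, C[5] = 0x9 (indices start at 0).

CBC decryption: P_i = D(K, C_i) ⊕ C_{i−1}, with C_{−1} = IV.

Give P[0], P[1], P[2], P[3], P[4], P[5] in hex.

P[0]: D(K, 0x0) = 0x9; 0x9 ⊕ 0x9 = 0x0.
P[1]: D(K, 0x4) = 0x5; 0x5 ⊕ 0x0 = 0x5.
P[2]: D(K, 0x6) = 0x3; 0x3 ⊕ 0x4 = 0x7.
P[3]: D(K, 0x9) = 0x0; 0x0 ⊕ 0x6 = 0x6.
P[4]: D(K, 0x6) = 0x3; 0x3 ⊕ 0x9 = 0xA.
P[5]: D(K, 0x9) = 0x0; 0x0 ⊕ 0x6 = 0x6.

P[0] = 0x0, P[1] = 0x5, P[2] = 0x7, P[3] = 0x6, P[4] = 0xA, P[5] = 0x6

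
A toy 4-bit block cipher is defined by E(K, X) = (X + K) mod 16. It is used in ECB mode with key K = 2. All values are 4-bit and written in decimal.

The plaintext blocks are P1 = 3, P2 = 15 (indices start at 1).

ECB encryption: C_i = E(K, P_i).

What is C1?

C1: E(K, 3) = 5.

C1 = 5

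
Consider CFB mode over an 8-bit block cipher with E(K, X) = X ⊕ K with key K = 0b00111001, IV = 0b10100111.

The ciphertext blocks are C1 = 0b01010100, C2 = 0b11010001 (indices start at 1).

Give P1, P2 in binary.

P1 = 0b11001010, P2 = 0b10111100

CFB decryption: P_i = C_i ⊕ E(K, C_{i−1}), with C_{0} = IV.
P1: E(K, 0b10100111) = 0b10011110; 0b01010100 ⊕ 0b10011110 = 0b11001010.
P2: E(K, 0b01010100) = 0b01101101; 0b11010001 ⊕ 0b01101101 = 0b10111100.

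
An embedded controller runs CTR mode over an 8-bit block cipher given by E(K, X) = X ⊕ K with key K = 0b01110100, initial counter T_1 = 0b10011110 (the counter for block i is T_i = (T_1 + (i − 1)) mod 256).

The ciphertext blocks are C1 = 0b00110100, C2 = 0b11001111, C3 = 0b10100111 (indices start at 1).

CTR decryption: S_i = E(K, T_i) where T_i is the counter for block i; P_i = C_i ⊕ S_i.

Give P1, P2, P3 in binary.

P1: T = 0b10011110, S = E(K, T) = 0b11101010; 0b00110100 ⊕ 0b11101010 = 0b11011110.
P2: T = 0b10011111, S = E(K, T) = 0b11101011; 0b11001111 ⊕ 0b11101011 = 0b00100100.
P3: T = 0b10100000, S = E(K, T) = 0b11010100; 0b10100111 ⊕ 0b11010100 = 0b01110011.

P1 = 0b11011110, P2 = 0b00100100, P3 = 0b01110011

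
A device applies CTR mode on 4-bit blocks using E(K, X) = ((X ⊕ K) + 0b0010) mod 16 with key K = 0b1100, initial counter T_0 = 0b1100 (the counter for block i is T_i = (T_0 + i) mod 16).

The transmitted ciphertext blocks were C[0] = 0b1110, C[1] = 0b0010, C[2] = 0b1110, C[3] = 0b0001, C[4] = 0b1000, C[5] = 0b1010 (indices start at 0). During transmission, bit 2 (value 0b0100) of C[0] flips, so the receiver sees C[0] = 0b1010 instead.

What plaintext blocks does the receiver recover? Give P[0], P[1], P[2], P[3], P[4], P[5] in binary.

CTR decryption: S_i = E(K, T_i) where T_i is the counter for block i; P_i = C_i ⊕ S_i.
Only C[0] changed, to 0b1010. In CTR, a change in C_i flips the same bit in P_i only; the keystream is unaffected. Decrypting the received ciphertext:
P[0]: T = 0b1100, S = E(K, T) = 0b0010; 0b1010 ⊕ 0b0010 = 0b1000.
P[1]: T = 0b1101, S = E(K, T) = 0b0011; 0b0010 ⊕ 0b0011 = 0b0001.
P[2]: T = 0b1110, S = E(K, T) = 0b0100; 0b1110 ⊕ 0b0100 = 0b1010.
P[3]: T = 0b1111, S = E(K, T) = 0b0101; 0b0001 ⊕ 0b0101 = 0b0100.
P[4]: T = 0b0000, S = E(K, T) = 0b1110; 0b1000 ⊕ 0b1110 = 0b0110.
P[5]: T = 0b0001, S = E(K, T) = 0b1111; 0b1010 ⊕ 0b1111 = 0b0101.
Blocks that differ from the original plaintext: P[0].

P[0] = 0b1000, P[1] = 0b0001, P[2] = 0b1010, P[3] = 0b0100, P[4] = 0b0110, P[5] = 0b0101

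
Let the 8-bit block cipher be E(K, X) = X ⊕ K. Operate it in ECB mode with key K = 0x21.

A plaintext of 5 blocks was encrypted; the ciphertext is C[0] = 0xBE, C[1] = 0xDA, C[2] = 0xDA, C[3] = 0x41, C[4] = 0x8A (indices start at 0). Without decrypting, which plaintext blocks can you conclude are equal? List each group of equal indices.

ECB encrypts each block independently with the same key, so equal ciphertext blocks imply equal plaintext blocks.
C[1] = C[2] = 0xDA, so P[1] = P[2].

P[1] = P[2]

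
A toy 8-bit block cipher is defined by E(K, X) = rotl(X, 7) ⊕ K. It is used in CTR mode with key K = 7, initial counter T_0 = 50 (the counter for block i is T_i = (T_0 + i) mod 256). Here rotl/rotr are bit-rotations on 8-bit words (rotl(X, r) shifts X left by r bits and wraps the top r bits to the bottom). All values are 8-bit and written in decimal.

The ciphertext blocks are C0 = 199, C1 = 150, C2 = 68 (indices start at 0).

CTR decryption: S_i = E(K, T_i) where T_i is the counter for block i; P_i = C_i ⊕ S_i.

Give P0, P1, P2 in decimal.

P0: T = 50, S = E(K, T) = 30; 199 ⊕ 30 = 217.
P1: T = 51, S = E(K, T) = 158; 150 ⊕ 158 = 8.
P2: T = 52, S = E(K, T) = 29; 68 ⊕ 29 = 89.

P0 = 217, P1 = 8, P2 = 89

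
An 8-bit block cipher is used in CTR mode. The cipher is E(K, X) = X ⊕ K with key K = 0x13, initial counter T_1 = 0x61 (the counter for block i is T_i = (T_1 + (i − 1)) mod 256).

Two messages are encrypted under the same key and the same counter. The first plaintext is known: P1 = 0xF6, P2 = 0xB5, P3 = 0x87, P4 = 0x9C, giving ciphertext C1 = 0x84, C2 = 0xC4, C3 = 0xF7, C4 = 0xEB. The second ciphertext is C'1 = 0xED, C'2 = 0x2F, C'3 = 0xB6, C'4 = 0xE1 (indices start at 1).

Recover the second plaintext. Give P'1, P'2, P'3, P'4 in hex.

P'1 = 0x9F, P'2 = 0x5E, P'3 = 0xC6, P'4 = 0x96

In CTR with a reused counter, both messages share the same keystream S_i, so C_i ⊕ C'_i = P_i ⊕ P'_i and thus P'_i = P_i ⊕ C_i ⊕ C'_i.
P'1: 0xF6 ⊕ 0x84 ⊕ 0xED = 0x9F.
P'2: 0xB5 ⊕ 0xC4 ⊕ 0x2F = 0x5E.
P'3: 0x87 ⊕ 0xF7 ⊕ 0xB6 = 0xC6.
P'4: 0x9C ⊕ 0xEB ⊕ 0xE1 = 0x96.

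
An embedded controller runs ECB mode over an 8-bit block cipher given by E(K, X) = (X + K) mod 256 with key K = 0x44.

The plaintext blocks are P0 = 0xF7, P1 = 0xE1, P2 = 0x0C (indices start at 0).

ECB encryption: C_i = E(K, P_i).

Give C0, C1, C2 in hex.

C0: E(K, 0xF7) = 0x3B.
C1: E(K, 0xE1) = 0x25.
C2: E(K, 0x0C) = 0x50.

C0 = 0x3B, C1 = 0x25, C2 = 0x50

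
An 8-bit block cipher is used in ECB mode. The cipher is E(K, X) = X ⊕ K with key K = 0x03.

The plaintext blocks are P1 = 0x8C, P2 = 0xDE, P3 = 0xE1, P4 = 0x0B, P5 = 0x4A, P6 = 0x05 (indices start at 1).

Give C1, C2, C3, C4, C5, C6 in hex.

C1 = 0x8F, C2 = 0xDD, C3 = 0xE2, C4 = 0x08, C5 = 0x49, C6 = 0x06

ECB encryption: C_i = E(K, P_i).
C1: E(K, 0x8C) = 0x8F.
C2: E(K, 0xDE) = 0xDD.
C3: E(K, 0xE1) = 0xE2.
C4: E(K, 0x0B) = 0x08.
C5: E(K, 0x4A) = 0x49.
C6: E(K, 0x05) = 0x06.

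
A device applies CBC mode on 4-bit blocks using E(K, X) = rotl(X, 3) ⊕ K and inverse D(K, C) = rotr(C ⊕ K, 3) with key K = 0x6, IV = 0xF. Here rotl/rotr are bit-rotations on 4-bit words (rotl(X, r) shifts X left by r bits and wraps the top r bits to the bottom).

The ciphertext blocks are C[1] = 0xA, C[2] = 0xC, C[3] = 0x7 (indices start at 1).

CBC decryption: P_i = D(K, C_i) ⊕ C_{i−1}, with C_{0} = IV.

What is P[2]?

P[2] = 0xF

P[2]: D(K, 0xC) = 0x5; 0x5 ⊕ 0xA = 0xF.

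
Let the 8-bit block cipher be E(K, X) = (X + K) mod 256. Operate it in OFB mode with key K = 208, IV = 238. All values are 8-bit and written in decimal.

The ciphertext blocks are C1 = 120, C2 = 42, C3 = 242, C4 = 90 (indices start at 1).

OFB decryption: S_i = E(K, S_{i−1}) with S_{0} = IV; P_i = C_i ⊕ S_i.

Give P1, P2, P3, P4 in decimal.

P1: S = E(K, 238) = 190; 120 ⊕ 190 = 198.
P2: S = E(K, 190) = 142; 42 ⊕ 142 = 164.
P3: S = E(K, 142) = 94; 242 ⊕ 94 = 172.
P4: S = E(K, 94) = 46; 90 ⊕ 46 = 116.

P1 = 198, P2 = 164, P3 = 172, P4 = 116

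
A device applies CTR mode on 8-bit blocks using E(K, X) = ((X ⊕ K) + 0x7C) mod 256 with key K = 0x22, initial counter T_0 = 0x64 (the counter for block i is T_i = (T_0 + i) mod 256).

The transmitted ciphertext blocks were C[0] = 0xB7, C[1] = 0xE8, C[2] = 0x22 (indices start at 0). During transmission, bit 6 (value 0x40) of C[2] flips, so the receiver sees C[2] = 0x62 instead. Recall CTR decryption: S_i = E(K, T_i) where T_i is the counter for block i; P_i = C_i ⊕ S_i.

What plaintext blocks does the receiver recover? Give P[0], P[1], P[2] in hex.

P[0] = 0x75, P[1] = 0x2B, P[2] = 0xA2

Only C[2] changed, to 0x62. In CTR, a change in C_i flips the same bit in P_i only; the keystream is unaffected. Decrypting the received ciphertext:
P[0]: T = 0x64, S = E(K, T) = 0xC2; 0xB7 ⊕ 0xC2 = 0x75.
P[1]: T = 0x65, S = E(K, T) = 0xC3; 0xE8 ⊕ 0xC3 = 0x2B.
P[2]: T = 0x66, S = E(K, T) = 0xC0; 0x62 ⊕ 0xC0 = 0xA2.
Blocks that differ from the original plaintext: P[2].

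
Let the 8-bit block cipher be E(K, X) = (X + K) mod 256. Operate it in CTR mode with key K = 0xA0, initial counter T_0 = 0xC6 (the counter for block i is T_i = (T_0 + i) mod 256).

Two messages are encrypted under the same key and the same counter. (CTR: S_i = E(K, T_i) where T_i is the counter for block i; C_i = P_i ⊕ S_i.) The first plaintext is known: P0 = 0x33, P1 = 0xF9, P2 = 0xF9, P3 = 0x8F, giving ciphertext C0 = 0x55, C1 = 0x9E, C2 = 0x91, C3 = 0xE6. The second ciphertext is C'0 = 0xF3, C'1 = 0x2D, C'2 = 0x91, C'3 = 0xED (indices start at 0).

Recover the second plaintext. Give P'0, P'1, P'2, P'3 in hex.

P'0 = 0x95, P'1 = 0x4A, P'2 = 0xF9, P'3 = 0x84

In CTR with a reused counter, both messages share the same keystream S_i, so C_i ⊕ C'_i = P_i ⊕ P'_i and thus P'_i = P_i ⊕ C_i ⊕ C'_i.
P'0: 0x33 ⊕ 0x55 ⊕ 0xF3 = 0x95.
P'1: 0xF9 ⊕ 0x9E ⊕ 0x2D = 0x4A.
P'2: 0xF9 ⊕ 0x91 ⊕ 0x91 = 0xF9.
P'3: 0x8F ⊕ 0xE6 ⊕ 0xED = 0x84.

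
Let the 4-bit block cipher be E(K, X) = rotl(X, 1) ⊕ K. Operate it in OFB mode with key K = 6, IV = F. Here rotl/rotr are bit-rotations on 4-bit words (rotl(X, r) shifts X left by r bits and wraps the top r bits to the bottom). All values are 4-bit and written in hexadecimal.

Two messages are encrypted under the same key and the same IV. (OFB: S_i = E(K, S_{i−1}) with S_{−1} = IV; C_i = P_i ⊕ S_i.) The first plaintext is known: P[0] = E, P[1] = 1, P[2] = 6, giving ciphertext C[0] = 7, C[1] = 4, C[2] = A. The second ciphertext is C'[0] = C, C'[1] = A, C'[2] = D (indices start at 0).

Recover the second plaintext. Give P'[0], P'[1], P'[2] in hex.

P'[0] = 5, P'[1] = F, P'[2] = 1

In OFB with a reused IV, both messages share the same keystream S_i, so C_i ⊕ C'_i = P_i ⊕ P'_i and thus P'_i = P_i ⊕ C_i ⊕ C'_i.
P'[0]: E ⊕ 7 ⊕ C = 5.
P'[1]: 1 ⊕ 4 ⊕ A = F.
P'[2]: 6 ⊕ A ⊕ D = 1.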